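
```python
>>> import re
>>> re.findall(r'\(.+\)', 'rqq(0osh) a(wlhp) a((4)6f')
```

['(0osh) a(wlhp) a((4)']

Matches: at [3:23] → '(0osh) a(wlhp) a((4)'.
Since nothing is captured, `findall` lists the 1 matched substring directly.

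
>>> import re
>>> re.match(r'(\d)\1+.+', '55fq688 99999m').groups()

('5',)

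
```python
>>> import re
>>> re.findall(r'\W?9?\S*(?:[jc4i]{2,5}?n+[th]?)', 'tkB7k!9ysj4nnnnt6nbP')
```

['tkB7k!9ysj4nnnnt']

The pattern matches optionally a non-word character, then optionally a literal '9', then zero or more of a non-whitespace character; then 2 to 5 of one of [jc4i] (lazy), then one or more of a literal 'n', then optionally one of [th] (non-capturing group).
Walking the string: at [0:16] → 'tkB7k!9ysj4nnnnt'.
`findall` yields the raw match text (1 of them) because the pattern has no groups.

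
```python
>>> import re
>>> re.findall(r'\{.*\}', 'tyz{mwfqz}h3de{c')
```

['{mwfqz}']

No capturing groups, so `findall` returns the 1 full match string.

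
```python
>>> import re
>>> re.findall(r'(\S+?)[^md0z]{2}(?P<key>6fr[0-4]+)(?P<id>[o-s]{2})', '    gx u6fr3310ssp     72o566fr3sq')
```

This matches one or more of a non-whitespace character (lazy) (captured); then exactly 2 of any character except [md0z]; then the literal '6fr', then one or more of a character in [0-4] (captured as 'key'); then exactly 2 of a character in [o-s] (captured as 'id').
Matches: at [4:17] match 'gx u6fr3310ss', groups = ('gx', '6fr3310', 'ss'); at [23:34] match '72o566fr3sq', groups = ('72o', '6fr3', 'sq').
With 3 capturing groups, `findall` returns a 3-tuple per match.

[('gx', '6fr3310', 'ss'), ('72o', '6fr3', 'sq')]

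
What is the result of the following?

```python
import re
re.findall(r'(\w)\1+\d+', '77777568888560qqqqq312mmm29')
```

['7', 'q', 'm']

`\1` is not a pattern — it's the concrete string captured by group 1, re-applied verbatim.
Matches: at [0:14] match '77777568888560', group 1 = '7'; at [14:22] match 'qqqqq312', group 1 = 'q'; at [22:27] match 'mmm29', group 1 = 'm'.
With a single group, `findall` returns only what that group captured — 3 items.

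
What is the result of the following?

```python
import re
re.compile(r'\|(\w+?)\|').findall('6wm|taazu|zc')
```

Scanning left to right: at [3:10] match '|taazu|', group 1 = 'taazu'.
Because there's exactly one group, `findall` drops the full match and keeps group 1 from the one hit.

['taazu']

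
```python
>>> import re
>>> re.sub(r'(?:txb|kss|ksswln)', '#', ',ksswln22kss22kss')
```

Branches in `(...|...)` are attempted left-to-right; the first branch that allows the whole pattern to succeed is taken.
Matches: at [1:4] → 'kss'; at [9:12] → 'kss'; at [14:17] → 'kss'.
Every occurrence is swapped for '#'.

',#wln22#22#'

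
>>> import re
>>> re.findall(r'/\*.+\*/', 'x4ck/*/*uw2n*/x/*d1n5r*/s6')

['/*/*uw2n*/x/*d1n5r*/']

Matches: at [4:24] → '/*/*uw2n*/x/*d1n5r*/'.
Since nothing is captured, `findall` lists the 1 matched substring directly.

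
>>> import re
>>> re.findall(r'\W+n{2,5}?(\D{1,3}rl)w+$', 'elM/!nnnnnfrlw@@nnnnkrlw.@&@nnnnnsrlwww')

The pattern matches one or more of a non-word character, then 2 to 5 of the literal 'n' (lazy); then 1 to 3 of a non-digit, then the literal 'rl' (captured); then one or more of a literal 'w'; then anchored at the end.
With the lazy modifier that quantifier settles for the fewest repetitions that let the rest of the pattern succeed (the atoms after it are unaffected and can still be greedy).
Walking the string: at [24:39] match '.@&@nnnnnsrlwww', group 1 = 'nnsrl'.
Because there's exactly one group, `findall` drops the full match and keeps group 1 from the one hit.

['nnsrl']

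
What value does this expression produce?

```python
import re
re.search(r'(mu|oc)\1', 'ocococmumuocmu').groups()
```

('oc',)

The match spans [0:4] → 'ococ'.
Captured: group 1 = 'oc'.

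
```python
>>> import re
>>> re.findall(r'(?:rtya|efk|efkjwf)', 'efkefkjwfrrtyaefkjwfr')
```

['efk', 'efk', 'rtya', 'efk']

The regex engine tests alternatives in the order written; an earlier branch that matches wins even if a later one would match more.
`findall` yields the raw match text (4 of them) because the pattern has no groups.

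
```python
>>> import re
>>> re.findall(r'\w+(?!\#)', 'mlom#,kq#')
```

`(?!…)`/`(?<!…)` only lets a position through if the neighbouring text does NOT match; no characters are consumed.
Matches: at [0:3] → 'mlo'; at [6:7] → 'k'.
Since nothing is captured, `findall` lists the 2 matched substrings directly.

['mlo', 'k']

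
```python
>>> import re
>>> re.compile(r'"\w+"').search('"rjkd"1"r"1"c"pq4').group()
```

'"rjkd"'

`search` walks the string left to right and returns the first match it finds.
The match spans [0:6] → '"rjkd"'.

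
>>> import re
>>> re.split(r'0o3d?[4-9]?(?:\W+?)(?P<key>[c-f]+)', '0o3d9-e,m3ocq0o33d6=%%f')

['', 'e', ',m3ocq0o33d6=%%f']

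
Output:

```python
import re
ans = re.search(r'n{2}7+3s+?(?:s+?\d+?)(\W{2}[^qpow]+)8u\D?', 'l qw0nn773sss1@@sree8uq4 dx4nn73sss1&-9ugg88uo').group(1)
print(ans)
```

@@sree

This matches exactly 2 of a literal 'n', then one or more of the literal '7', then the literal '3'; then one or more of a literal 's' (lazy); then one or more of a literal 's' (lazy), then one or more of a digit (lazy) (non-capturing group); then exactly 2 of a non-word character, then one or more of any character except [qpow] (captured); then the literal '8u', then optionally a non-digit.
`search` walks the string left to right and returns the first match it finds.
The match spans [5:23] → 'nn773sss1@@sree8uq'.
Captured: group 1 = '@@sree'.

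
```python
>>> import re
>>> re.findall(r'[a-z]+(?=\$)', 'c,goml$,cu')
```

Lookahead/lookbehind check context without consuming it, so the matched span excludes the asserted characters.
Walking the string: at [2:6] → 'goml'.
`findall` yields the raw match text (1 of them) because the pattern has no groups.

['goml']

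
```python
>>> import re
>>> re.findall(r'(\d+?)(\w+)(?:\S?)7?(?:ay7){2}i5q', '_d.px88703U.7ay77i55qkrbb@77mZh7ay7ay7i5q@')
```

[('7', '7mZh7')]

This matches one or more of a digit (lazy) (captured); then one or more of a word character (captured); then optionally a non-whitespace character (non-capturing group); then optionally a literal '7', then the literal 'ay7' repeated 2 times, then the literal 'i5q'.
Because the quantifier is non-greedy, it stops expanding at the earliest point where the rest of the pattern can succeed.
Matches: at [26:41] match '77mZh7ay7ay7i5q', groups = ('7', '7mZh7').
`findall` packs the 2 group values into a tuple for every match.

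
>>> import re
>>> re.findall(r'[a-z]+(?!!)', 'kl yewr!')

['kl', 'yew']

`(?!…)`/`(?<!…)` only lets a position through if the neighbouring text does NOT match; no characters are consumed.
Matches: at [0:2] → 'kl'; at [3:6] → 'yew'.
Since nothing is captured, `findall` lists the 2 matched substrings directly.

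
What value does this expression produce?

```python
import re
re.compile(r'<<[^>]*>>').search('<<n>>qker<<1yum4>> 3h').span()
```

The match spans [0:5] → '<<n>>'.

(0, 5)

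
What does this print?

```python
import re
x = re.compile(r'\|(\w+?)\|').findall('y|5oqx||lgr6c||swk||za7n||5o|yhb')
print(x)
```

Walking the string: at [1:7] match '|5oqx|', group 1 = '5oqx'; at [7:14] match '|lgr6c|', group 1 = 'lgr6c'; at [14:19] match '|swk|', group 1 = 'swk'; at [19:25] match '|za7n|', group 1 = 'za7n'; at [25:29] match '|5o|', group 1 = '5o'.
With a single group, `findall` returns only what that group captured — 5 items.

['5oqx', 'lgr6c', 'swk', 'za7n', '5o']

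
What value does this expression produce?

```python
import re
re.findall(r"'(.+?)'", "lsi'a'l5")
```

Walking the string: at [3:6] match "'a'", group 1 = 'a'.
Because there's exactly one group, `findall` drops the full match and keeps group 1 from the one hit.

['a']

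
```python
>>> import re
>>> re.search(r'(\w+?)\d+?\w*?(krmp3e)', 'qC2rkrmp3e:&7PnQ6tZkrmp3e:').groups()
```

('qC', 'krmp3e')

The match spans [0:10] → 'qC2rkrmp3e'.
Captured: group 1 = 'qC', group 2 = 'krmp3e'.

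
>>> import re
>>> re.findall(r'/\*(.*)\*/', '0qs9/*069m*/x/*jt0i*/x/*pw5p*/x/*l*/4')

Walking the string: at [4:36] match '/*069m*/x/*jt0i*/x/*pw5p*/x/*l*/', group 1 = '069m*/x/*jt0i*/x/*pw5p*/x/*l'.
One capturing group, so `findall` returns just the captured substring from the one match — 1 in all.

['069m*/x/*jt0i*/x/*pw5p*/x/*l']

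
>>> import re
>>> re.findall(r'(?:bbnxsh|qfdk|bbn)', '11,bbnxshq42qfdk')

Alternation tries branches left to right and keeps the first one that lets the overall match succeed at that position.
Matches: at [3:9] → 'bbnxsh'; at [12:16] → 'qfdk'.
No capturing groups, so `findall` returns the 2 full match strings.

['bbnxsh', 'qfdk']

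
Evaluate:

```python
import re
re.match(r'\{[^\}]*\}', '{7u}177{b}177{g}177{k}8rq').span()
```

With `match`, the pattern is implicitly anchored at the beginning.
The match spans [0:4] → '{7u}'.

(0, 4)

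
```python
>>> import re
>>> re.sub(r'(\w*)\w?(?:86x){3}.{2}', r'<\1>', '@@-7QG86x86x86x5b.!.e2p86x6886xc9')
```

The replacement refers to a captured group, so each match is rewritten using its own captured text.

'@@-<7QG>.!.e2p86x6886xc9'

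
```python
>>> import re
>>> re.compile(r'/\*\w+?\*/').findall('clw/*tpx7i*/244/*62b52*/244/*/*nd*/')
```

['/*tpx7i*/', '/*62b52*/', '/*nd*/']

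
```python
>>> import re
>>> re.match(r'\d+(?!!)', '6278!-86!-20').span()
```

A negative assertion filters positions out without eating any characters.
`re.match` won't scan ahead — the pattern has to work from the very first character.
The match spans [0:3] → '627'.

(0, 3)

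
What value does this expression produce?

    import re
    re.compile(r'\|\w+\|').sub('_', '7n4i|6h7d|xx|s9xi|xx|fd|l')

Every occurrence is swapped for '_'.

'7n4i_xx_xx_l'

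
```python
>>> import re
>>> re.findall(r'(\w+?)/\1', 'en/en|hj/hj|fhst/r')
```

['en', 'hj']

`\1` is not a pattern — it's the concrete string captured by group 1, re-applied verbatim.
Scanning left to right: at [0:5] match 'en/en', group 1 = 'en'; at [6:11] match 'hj/hj', group 1 = 'hj'.
One capturing group, so `findall` returns just the captured substring from each match — 2 in all.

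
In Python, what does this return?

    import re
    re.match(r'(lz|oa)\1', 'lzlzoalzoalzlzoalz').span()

(0, 4)

`\1` is not a pattern — it's the concrete string captured by group 1, re-applied verbatim.
`match` is anchored at position 0; if the pattern doesn't fit there, it returns None.
The match spans [0:4] → 'lzlz'.
Captured: group 1 = 'lz'.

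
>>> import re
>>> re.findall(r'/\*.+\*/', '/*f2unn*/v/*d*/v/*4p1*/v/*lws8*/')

['/*f2unn*/v/*d*/v/*4p1*/v/*lws8*/']

Scanning left to right: at [0:32] → '/*f2unn*/v/*d*/v/*4p1*/v/*lws8*/'.
No capturing groups, so `findall` returns the 1 full match string.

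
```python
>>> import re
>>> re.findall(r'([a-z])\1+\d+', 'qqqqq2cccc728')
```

['q', 'c']

`\1` is not a pattern — it's the concrete string captured by group 1, re-applied verbatim.
Scanning left to right: at [0:6] match 'qqqqq2', group 1 = 'q'; at [6:13] match 'cccc728', group 1 = 'c'.
With a single group, `findall` returns only what that group captured — 2 items.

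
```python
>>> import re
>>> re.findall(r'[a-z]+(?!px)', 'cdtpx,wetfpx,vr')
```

`(?!…)`/`(?<!…)` only lets a position through if the neighbouring text does NOT match; no characters are consumed.
Scanning left to right: at [0:5] → 'cdtpx'; at [6:12] → 'wetfpx'; at [13:15] → 'vr'.
`findall` yields the raw match text (3 of them) because the pattern has no groups.

['cdtpx', 'wetfpx', 'vr']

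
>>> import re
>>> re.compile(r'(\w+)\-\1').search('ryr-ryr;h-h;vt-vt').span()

The backreference `\1` re-matches whatever the first group consumed, character for character.
`re.search` scans for the first position where the pattern succeeds.
The match spans [0:7] → 'ryr-ryr'.
Captured: group 1 = 'ryr'.

(0, 7)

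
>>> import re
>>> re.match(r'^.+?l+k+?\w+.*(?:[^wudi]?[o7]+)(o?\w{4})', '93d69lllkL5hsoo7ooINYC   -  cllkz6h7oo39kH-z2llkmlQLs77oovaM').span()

(0, 60)

The pattern matches anchored at the start of the string; then one or more of any character (lazy), then one or more of the literal 'l'; then one or more of the literal 'k' (lazy), then one or more of a word character, then zero or more of any character; then optionally any character except [wudi], then one or more of one of [o7] (non-capturing group); then optionally the literal 'o', then exactly 4 of a word character (captured).
`re.match` only tries the pattern at the start of the string.
The match spans [0:60] → '93d69lllkL5hsoo7ooINYC   -  cllkz6h7oo39kH-z2llkmlQLs77oovaM'.
Captured: group 1 = 'ovaM'.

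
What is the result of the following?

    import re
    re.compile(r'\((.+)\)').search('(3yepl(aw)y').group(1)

'3yepl(aw'

The match spans [0:10] → '(3yepl(aw)'.
Captured: group 1 = '3yepl(aw'.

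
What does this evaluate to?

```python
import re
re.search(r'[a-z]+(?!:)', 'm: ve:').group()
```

'v'

The negative lookahead/lookbehind blocks any match where the forbidden context is present.
Unlike `match`, `search` isn't anchored — it looks for the pattern anywhere in the string.
The match spans [3:4] → 'v'.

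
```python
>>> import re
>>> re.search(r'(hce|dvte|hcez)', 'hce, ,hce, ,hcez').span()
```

(0, 3)

`re.search` scans for the first position where the pattern succeeds.
The match spans [0:3] → 'hce'.
Captured: group 1 = 'hce'.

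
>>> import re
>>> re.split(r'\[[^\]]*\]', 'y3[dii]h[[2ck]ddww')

['y3', 'h', 'ddww']

Each match becomes a cut point; 3 segments remain.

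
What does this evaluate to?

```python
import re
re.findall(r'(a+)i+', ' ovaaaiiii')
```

['aaa']

The pattern matches one or more of a literal 'a' (captured); then one or more of a literal 'i'.
Scanning left to right: at [3:10] match 'aaaiiii', group 1 = 'aaa'.
With a single group, `findall` returns only what that group captured — 1 item.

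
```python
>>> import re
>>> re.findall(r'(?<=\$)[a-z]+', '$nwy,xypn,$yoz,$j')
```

['nwy', 'yoz', 'j']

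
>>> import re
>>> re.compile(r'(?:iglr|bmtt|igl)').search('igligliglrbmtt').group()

The match spans [0:3] → 'igl'.

'igl'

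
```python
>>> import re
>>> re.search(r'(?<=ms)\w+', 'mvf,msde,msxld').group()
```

'de'

The lookaround is zero-width — it requires the adjacent text to match without consuming it, so the asserted text isn't part of the match.
The match spans [6:8] → 'de'.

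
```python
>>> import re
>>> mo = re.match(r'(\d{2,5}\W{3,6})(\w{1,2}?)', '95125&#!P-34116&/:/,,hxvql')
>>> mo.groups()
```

('95125&#!', 'P')

The pattern matches 2 to 5 of a digit, then 3 to 6 of a non-word character (captured); then 1 to 2 of a word character (lazy) (captured).
`match` is anchored at position 0; if the pattern doesn't fit there, it returns None.
The match spans [0:9] → '95125&#!P'.
Captured: group 1 = '95125&#!', group 2 = 'P'.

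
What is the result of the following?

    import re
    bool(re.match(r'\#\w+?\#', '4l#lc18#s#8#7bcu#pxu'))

`re.match` only tries the pattern at the start of the string.
Here the pattern fails at index 0, so the call returns None, and `bool(None)` is False.

False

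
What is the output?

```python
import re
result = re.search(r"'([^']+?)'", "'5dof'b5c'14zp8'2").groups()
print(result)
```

`search` walks the string left to right and returns the first match it finds.
The match spans [0:6] → "'5dof'".
Captured: group 1 = '5dof'.

('5dof',)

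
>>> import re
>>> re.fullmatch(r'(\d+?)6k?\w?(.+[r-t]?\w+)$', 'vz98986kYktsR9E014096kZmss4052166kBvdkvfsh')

For `fullmatch`, every character of the input must be accounted for by the pattern.
Here the pattern can't cover the whole string, so the call returns None.

None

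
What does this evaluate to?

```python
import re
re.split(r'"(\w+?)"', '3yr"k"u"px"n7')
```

['3yr', 'k', 'u', 'px', 'n7']

Matches to split on: at [3:6] → '"k"'; at [7:11] → '"px"'.
Because the pattern has a capturing group, `split` also inserts each captured text between the pieces.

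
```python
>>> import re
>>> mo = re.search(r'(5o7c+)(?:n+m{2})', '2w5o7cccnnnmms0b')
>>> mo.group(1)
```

'5o7ccc'

Pattern: the literal '5o7', then one or more of the literal 'c' (captured); then one or more of a literal 'n', then exactly 2 of the literal 'm' (non-capturing group).
Unlike `match`, `search` isn't anchored — it looks for the pattern anywhere in the string.
The match spans [2:13] → '5o7cccnnnmm'.
Captured: group 1 = '5o7ccc'.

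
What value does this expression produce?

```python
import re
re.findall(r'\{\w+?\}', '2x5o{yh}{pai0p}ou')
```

Walking the string: at [4:8] → '{yh}'; at [8:15] → '{pai0p}'.
With no groups in the pattern, `findall` gives back each whole match — 2 here.

['{yh}', '{pai0p}']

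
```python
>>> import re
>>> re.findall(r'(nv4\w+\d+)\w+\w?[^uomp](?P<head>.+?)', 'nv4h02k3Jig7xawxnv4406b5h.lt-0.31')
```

[('nv4h02k3Jig7xawxnv4406b5', 'l')]

This matches the literal 'nv4', then one or more of a word character, then one or more of a digit (captured); then one or more of a word character, then optionally a word character, then any character except [uomp]; then one or more of any character (lazy) (captured as 'head').
A `+?`/`*?`/`{m,n}?` starts at its minimum and grows only as far as needed for what follows to match.
Scanning left to right: at [0:27] match 'nv4h02k3Jig7xawxnv4406b5h.l', groups = ('nv4h02k3Jig7xawxnv4406b5', 'l').
`findall` packs the 2 group values into a tuple for every match.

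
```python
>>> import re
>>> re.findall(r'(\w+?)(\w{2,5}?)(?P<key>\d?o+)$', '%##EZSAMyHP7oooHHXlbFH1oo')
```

[('EZSAMyHP7oooHH', 'XlbFH', '1oo')]

Pattern: one or more of a word character (lazy) (captured); then 2 to 5 of a word character (lazy) (captured); then optionally a digit, then one or more of the literal 'o' (captured as 'key'); then anchored at the end.
A non-greedy quantifier consumes as few characters as it can — just enough that the remainder of the pattern still matches from where it stops; whatever follows it matches normally.
Scanning left to right: at [3:25] match 'EZSAMyHP7oooHHXlbFH1oo', groups = ('EZSAMyHP7oooHH', 'XlbFH', '1oo').
Multiple groups make `findall` return tuples — one 3-tuple for the one match.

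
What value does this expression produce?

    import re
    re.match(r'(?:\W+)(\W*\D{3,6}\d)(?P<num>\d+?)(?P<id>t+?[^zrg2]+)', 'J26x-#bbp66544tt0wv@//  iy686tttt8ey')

None

Pattern: one or more of a non-word character (non-capturing group); then zero or more of a non-word character, then 3 to 6 of a non-digit, then a digit (captured); then one or more of a digit (lazy) (captured as 'num'); then one or more of the literal 't' (lazy), then one or more of any character except [zrg2] (captured as 'id').
`match` is anchored at position 0; if the pattern doesn't fit there, it returns None.
Here the pattern fails at index 0, so the call returns None.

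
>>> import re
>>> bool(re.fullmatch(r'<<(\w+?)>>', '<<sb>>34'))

False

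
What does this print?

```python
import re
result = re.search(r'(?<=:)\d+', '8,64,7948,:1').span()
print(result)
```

(11, 12)

Because the assertion is zero-width, the text it checks is not consumed and won't appear in the result.
The match spans [11:12] → '1'.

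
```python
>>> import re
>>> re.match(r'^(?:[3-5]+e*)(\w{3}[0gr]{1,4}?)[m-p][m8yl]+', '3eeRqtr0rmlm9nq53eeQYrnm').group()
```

This matches anchored at the start of the string; then one or more of a character in [3-5], then zero or more of the literal 'e' (non-capturing group); then exactly 3 of a word character, then 1 to 4 of one of [0gr] (lazy) (captured); then a character in [m-p], then one or more of one of [m8yl].
With `match`, the pattern is implicitly anchored at the beginning.
The match spans [0:12] → '3eeRqtr0rmlm'.
Captured: group 1 = 'Rqtr0r'.

'3eeRqtr0rmlm'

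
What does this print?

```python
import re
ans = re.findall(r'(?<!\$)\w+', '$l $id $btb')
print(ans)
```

['d', 'tb']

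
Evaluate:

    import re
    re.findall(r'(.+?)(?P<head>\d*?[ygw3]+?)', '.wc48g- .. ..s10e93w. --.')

A `+?`/`*?`/`{m,n}?` starts at its minimum and grows only as far as needed for what follows to match.
With 2 capturing groups, `findall` returns a 2-tuple per match.

[('.', 'w'), ('c', '48g'), ('- .. ..s10e', '93')]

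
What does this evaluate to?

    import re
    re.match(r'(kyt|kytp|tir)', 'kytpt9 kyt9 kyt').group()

'kyt'

With `match`, the pattern is implicitly anchored at the beginning.
The match spans [0:3] → 'kyt'.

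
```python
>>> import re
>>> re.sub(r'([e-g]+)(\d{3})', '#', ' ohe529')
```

' oh#'

Each match is replaced by '#'.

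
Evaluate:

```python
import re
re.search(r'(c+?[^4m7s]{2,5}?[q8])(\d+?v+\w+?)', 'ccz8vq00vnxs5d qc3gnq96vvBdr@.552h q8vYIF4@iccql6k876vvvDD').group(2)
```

The match spans [0:10] → 'ccz8vq00vn'.
Captured: group 1 = 'ccz8vq', group 2 = '00vn'.

'00vn'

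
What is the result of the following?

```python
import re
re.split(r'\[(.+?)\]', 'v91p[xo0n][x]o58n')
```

['v91p', 'xo0n', '', 'x', 'o58n']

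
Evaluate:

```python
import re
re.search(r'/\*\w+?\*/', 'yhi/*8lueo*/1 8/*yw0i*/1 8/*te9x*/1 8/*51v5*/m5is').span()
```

(3, 12)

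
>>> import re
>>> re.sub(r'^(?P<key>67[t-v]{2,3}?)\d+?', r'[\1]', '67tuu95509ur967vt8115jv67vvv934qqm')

'[67tuu]5509ur967vt8115jv67vvv934qqm'

Pattern: anchored at the start of the string; then the literal '67', then 2 to 3 of a character in [t-v] (lazy) (captured as 'key'); then one or more of a digit (lazy).
Lazy quantifiers expand one character at a time until the remainder of the pattern can match.
Matches: at [0:6] → '67tuu9'.
The replacement refers to a captured group, so each match is rewritten using its own captured text.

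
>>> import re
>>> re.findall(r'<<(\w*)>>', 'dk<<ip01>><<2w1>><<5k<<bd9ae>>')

['ip01', '2w1', 'bd9ae']

`findall` collects group 1 from each match (3 total).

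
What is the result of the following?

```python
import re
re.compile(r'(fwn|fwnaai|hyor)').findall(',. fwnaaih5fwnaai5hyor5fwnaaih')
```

['fwn', 'fwn', 'hyor', 'fwn']

The regex engine tests alternatives in the order written; an earlier branch that matches wins even if a later one would match more.
Matches: at [3:6] match 'fwn', group 1 = 'fwn'; at [11:14] match 'fwn', group 1 = 'fwn'; at [18:22] match 'hyor', group 1 = 'hyor'; at [23:26] match 'fwn', group 1 = 'fwn'.
With a single group, `findall` returns only what that group captured — 4 items.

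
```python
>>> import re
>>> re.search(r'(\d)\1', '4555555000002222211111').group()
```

'55'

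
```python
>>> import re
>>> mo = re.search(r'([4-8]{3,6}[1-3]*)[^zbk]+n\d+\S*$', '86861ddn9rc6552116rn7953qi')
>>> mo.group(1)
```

'86861'

The match spans [0:26] → '86861ddn9rc6552116rn7953qi'.
Captured: group 1 = '86861'.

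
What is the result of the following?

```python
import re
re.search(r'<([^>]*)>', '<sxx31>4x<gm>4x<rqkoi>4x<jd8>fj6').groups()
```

('sxx31',)

`search` walks the string left to right and returns the first match it finds.
The match spans [0:7] → '<sxx31>'.
Captured: group 1 = 'sxx31'.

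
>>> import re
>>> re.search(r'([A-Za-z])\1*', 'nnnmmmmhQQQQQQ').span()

`\1` is not a pattern — it's the concrete string captured by group 1, re-applied verbatim.
The match spans [0:3] → 'nnn'.

(0, 3)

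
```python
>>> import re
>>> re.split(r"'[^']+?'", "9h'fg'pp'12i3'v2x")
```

['9h', 'pp', 'v2x']

The string is cut at each match, leaving 3 pieces.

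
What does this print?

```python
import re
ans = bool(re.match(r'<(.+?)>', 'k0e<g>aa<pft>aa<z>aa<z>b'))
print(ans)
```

False

With `match`, the pattern is implicitly anchored at the beginning.
Here the string doesn't start with a match, so the call returns None, and `bool(None)` is False.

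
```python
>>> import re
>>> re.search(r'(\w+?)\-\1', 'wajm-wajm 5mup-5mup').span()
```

The backreference `\1` re-matches whatever the first group consumed, character for character.
`re.search` scans for the first position where the pattern succeeds.
The match spans [0:9] → 'wajm-wajm'.
Captured: group 1 = 'wajm'.

(0, 9)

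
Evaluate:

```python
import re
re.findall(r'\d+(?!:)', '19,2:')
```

['19']

A negative assertion filters positions out without eating any characters.
Matches: at [0:2] → '19'.
With no groups in the pattern, `findall` gives back each whole match — 1 here.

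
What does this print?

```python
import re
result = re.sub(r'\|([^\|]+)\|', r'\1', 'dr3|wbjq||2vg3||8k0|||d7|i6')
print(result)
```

dr3wbjq2vg38k0|d7i6

Matches: at [3:9] → '|wbjq|'; at [9:15] → '|2vg3|'; at [15:20] → '|8k0|'; at [21:25] → '|d7|'.
Each match is replaced using the text its own group 1 captured.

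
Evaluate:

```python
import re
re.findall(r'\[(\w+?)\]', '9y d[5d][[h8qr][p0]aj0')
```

['5d', 'h8qr', 'p0']

Because there's exactly one group, `findall` drops the full match and keeps group 1 from each hit.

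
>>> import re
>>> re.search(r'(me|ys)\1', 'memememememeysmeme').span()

A backreference is literal: `\1` must see the identical characters the first group matched.
`search` walks the string left to right and returns the first match it finds.
The match spans [0:4] → 'meme'.
Captured: group 1 = 'me'.

(0, 4)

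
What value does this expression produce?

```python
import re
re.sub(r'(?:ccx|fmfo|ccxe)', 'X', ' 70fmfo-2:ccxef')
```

`|` is ordered: at each position the engine commits to the first alternative that works.
Matches: at [3:7] → 'fmfo'; at [10:13] → 'ccx'.
Every occurrence is swapped for 'X'.

' 70X-2:Xef'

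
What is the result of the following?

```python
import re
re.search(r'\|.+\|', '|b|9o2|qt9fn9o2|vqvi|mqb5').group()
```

'|b|9o2|qt9fn9o2|vqvi|'

`search` walks the string left to right and returns the first match it finds.
The match spans [0:21] → '|b|9o2|qt9fn9o2|vqvi|'.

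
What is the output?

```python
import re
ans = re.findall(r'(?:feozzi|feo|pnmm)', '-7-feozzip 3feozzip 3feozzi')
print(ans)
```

Branches in `(...|...)` are attempted left-to-right; the first branch that allows the whole pattern to succeed is taken.
No capturing groups, so `findall` returns the 3 full match strings.

['feozzi', 'feozzi', 'feozzi']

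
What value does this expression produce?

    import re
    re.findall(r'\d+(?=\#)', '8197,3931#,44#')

['3931', '44']

The lookaround is zero-width — it requires the adjacent text to match without consuming it, so the asserted text isn't part of the match.
Matches: at [5:9] → '3931'; at [11:13] → '44'.
`findall` yields the raw match text (2 of them) because the pattern has no groups.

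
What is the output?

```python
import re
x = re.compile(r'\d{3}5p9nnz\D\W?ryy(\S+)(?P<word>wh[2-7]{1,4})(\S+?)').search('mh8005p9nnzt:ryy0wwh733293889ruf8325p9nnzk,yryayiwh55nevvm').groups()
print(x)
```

('0wwh733293889ruf8325p9nnzk,yryayi', 'wh55', 'n')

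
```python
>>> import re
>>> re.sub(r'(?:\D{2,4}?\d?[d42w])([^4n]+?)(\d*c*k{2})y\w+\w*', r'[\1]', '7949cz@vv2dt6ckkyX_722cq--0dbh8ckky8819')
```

'7949c[t][bh]'

This matches 2 to 4 of a non-digit (lazy), then optionally a digit, then one of [d42w] (non-capturing group); then one or more of any character except [4n] (lazy) (captured); then zero or more of a digit, then zero or more of the literal 'c', then exactly 2 of a literal 'k' (captured); then the literal 'y', then one or more of a word character, then zero or more of a word character.
The `?` after the quantifier makes it lazy — it takes as little as possible before letting the rest of the pattern try.
Matches: at [5:24] → 'z@vv2dt6ckkyX_722cq'; at [24:39] → '--0dbh8ckky8819'.
The replacement refers to a captured group, so each match is rewritten using its own captured text.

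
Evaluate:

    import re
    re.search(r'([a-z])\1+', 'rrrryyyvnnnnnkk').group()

'rrrr'

A backreference is literal: `\1` must see the identical characters the first group matched.
`re.search` tries every starting position until one works.
The match spans [0:4] → 'rrrr'.
Captured: group 1 = 'r'.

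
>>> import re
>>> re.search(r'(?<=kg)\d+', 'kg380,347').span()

(2, 5)

The positive lookaround only admits positions where the adjacent text matches; those characters stay outside the span.
`re.search` scans for the first position where the pattern succeeds.
The match spans [2:5] → '380'.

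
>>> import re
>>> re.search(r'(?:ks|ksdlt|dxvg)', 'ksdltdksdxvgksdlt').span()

Alternation isn't longest-match — the leftmost alternative that fits at this position is chosen.
`search` walks the string left to right and returns the first match it finds.
The match spans [0:2] → 'ks'.

(0, 2)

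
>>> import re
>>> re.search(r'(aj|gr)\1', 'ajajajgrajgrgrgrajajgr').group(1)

'aj'

After group 1 captures some text, `\1` only succeeds where that same text appears again.
`re.search` tries every starting position until one works.
The match spans [0:4] → 'ajaj'.
Captured: group 1 = 'aj'.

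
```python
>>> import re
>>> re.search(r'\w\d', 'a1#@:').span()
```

(0, 2)

Pattern: a word character; then a digit.
Unlike `match`, `search` isn't anchored — it looks for the pattern anywhere in the string.
The match spans [0:2] → 'a1'.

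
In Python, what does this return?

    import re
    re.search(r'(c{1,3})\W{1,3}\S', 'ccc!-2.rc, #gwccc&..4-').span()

(0, 6)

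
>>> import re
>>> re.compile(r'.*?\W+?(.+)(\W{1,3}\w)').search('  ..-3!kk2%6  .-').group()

This matches zero or more of any character (lazy), then one or more of a non-word character (lazy); then one or more of any character (captured); then 1 to 3 of a non-word character, then a word character (captured).
`search` walks the string left to right and returns the first match it finds.
The match spans [0:12] → '  ..-3!kk2%6'.
Captured: group 1 = ' ..-3!kk2', group 2 = '%6'.

'  ..-3!kk2%6'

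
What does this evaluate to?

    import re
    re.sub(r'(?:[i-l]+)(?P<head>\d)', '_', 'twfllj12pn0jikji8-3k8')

Pattern: one or more of a character in [i-l] (non-capturing group); then a digit (captured as 'head').
Matches: at [3:7] → 'llj1'; at [11:17] → 'jikji8'; at [19:21] → 'k8'.
`sub` substitutes '_' at each match site.

'twf_2pn0_-3_'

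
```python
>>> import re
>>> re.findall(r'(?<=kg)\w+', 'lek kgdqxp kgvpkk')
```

['dqxp', 'vpkk']

The lookaround is zero-width — it requires the adjacent text to match without consuming it, so the asserted text isn't part of the match.
Matches: at [6:10] → 'dqxp'; at [13:17] → 'vpkk'.
`findall` yields the raw match text (2 of them) because the pattern has no groups.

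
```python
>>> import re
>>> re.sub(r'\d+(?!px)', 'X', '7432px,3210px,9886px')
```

'X2px,X0px,X6px'

The negative lookaround is zero-width — it rules out positions where the adjacent text would match, without consuming anything.
Each match is replaced by 'X'.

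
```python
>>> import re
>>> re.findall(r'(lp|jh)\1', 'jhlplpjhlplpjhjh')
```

['lp', 'lp', 'jh']

A backreference is literal: `\1` must see the identical characters the first group matched.
Matches: at [2:6] match 'lplp', group 1 = 'lp'; at [8:12] match 'lplp', group 1 = 'lp'; at [12:16] match 'jhjh', group 1 = 'jh'.
One capturing group, so `findall` returns just the captured substring from each match — 3 in all.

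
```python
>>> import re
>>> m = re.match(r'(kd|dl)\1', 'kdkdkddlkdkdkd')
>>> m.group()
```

'kdkd'

The backreference `\1` re-matches whatever the first group consumed, character for character.
With `match`, the pattern is implicitly anchored at the beginning.
The match spans [0:4] → 'kdkd'.
Captured: group 1 = 'kd'.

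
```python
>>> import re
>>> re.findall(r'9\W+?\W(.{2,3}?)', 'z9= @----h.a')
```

['@-']

The pattern matches the literal '9', then one or more of a non-word character (lazy), then a non-word character; then 2 to 3 of any character (lazy) (captured).
Because the quantifier is non-greedy, it stops expanding at the earliest point where the rest of the pattern can succeed.
Matches: at [1:6] match '9= @-', group 1 = '@-'.
One capturing group, so `findall` returns just the captured substring from the one match — 1 in all.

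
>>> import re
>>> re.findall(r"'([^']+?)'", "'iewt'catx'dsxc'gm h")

['iewt', 'dsxc']

Because there's exactly one group, `findall` drops the full match and keeps group 1 from each hit.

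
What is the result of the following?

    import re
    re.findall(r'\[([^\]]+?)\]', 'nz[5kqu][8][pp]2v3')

['5kqu', '8', 'pp']

`findall` collects group 1 from each match (3 total).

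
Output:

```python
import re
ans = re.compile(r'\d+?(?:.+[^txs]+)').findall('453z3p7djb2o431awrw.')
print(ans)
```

The pattern matches one or more of a digit (lazy); then one or more of any character, then one or more of any character except [txs] (non-capturing group).
Matches: at [0:20] → '453z3p7djb2o431awrw.'.
With no groups in the pattern, `findall` gives back each whole match — 1 here.

['453z3p7djb2o431awrw.']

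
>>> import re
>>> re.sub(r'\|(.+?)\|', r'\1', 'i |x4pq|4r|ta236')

A `+?`/`*?`/`{m,n}?` starts at its minimum and grows only as far as needed for what follows to match.
Matches: at [2:8] → '|x4pq|'.
`\1` in the replacement pulls in group 1's text for each match.

'i x4pq4r|ta236'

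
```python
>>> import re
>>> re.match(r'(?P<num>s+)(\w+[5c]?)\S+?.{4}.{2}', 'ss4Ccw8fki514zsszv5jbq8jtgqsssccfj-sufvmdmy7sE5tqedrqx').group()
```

With `match`, the pattern is implicitly anchored at the beginning.
The match spans [0:41] → 'ss4Ccw8fki514zsszv5jbq8jtgqsssccfj-sufvmd'.

'ss4Ccw8fki514zsszv5jbq8jtgqsssccfj-sufvmd'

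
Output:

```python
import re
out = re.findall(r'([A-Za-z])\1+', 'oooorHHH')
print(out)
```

['o', 'H']

`\1` has to match the exact text group 1 already captured.
Matches: at [0:4] match 'oooo', group 1 = 'o'; at [5:8] match 'HHH', group 1 = 'H'.
With a single group, `findall` returns only what that group captured — 2 items.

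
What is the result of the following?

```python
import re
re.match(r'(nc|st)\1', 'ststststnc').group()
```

`re.match` won't scan ahead — the pattern has to work from the very first character.
The match spans [0:4] → 'stst'.

'stst'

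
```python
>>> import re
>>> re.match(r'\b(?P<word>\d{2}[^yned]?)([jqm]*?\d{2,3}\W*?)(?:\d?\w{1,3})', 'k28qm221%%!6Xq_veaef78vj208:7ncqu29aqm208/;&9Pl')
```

`re.match` won't scan ahead — the pattern has to work from the very first character.
Here position 0 doesn't satisfy it, so the call returns None.

None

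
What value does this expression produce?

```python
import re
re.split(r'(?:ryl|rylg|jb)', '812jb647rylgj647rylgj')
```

Alternation tries branches left to right and keeps the first one that lets the overall match succeed at that position.
Matches to split on: at [3:5] → 'jb'; at [8:11] → 'ryl'; at [16:19] → 'ryl'.
`split` removes every match and returns the 4 fragments in between.

['812', '647', 'gj647', 'gj']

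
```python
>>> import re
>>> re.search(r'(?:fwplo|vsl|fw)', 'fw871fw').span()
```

(0, 2)

`re.search` tries every starting position until one works.
The match spans [0:2] → 'fw'.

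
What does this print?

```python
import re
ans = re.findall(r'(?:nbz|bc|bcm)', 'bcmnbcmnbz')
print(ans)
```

['bc', 'bc', 'nbz']

Branches in `(...|...)` are attempted left-to-right; the first branch that allows the whole pattern to succeed is taken.
Scanning left to right: at [0:2] → 'bc'; at [4:6] → 'bc'; at [7:10] → 'nbz'.
Since nothing is captured, `findall` lists the 3 matched substrings directly.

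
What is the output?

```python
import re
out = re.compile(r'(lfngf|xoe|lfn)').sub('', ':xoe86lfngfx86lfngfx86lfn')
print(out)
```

:86x86x86

`|` is ordered: at each position the engine commits to the first alternative that works.
Matches: at [1:4] → 'xoe'; at [6:11] → 'lfngf'; at [14:19] → 'lfngf'; at [22:25] → 'lfn'.
Each match is replaced by ''.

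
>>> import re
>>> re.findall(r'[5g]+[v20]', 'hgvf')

['gv']

This matches one or more of one of [5g]; then one of [v20].
Walking the string: at [1:3] → 'gv'.
`findall` yields the raw match text (1 of them) because the pattern has no groups.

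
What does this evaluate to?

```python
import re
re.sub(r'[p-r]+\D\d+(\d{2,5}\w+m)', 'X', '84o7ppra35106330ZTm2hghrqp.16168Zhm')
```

The pattern matches one or more of a character in [p-r], then a non-digit, then one or more of a digit; then 2 to 5 of a digit, then one or more of a word character, then a literal 'm' (captured).
Matches: at [4:19] → 'ppra35106330ZTm'; at [23:35] → 'rqp.16168Zhm'.
Every occurrence is swapped for 'X'.

'84o7X2hghX'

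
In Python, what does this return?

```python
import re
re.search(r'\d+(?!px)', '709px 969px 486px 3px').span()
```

`(?!…)`/`(?<!…)` only lets a position through if the neighbouring text does NOT match; no characters are consumed.
`re.search` tries every starting position until one works.
The match spans [0:2] → '70'.

(0, 2)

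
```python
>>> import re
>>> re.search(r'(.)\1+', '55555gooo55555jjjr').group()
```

The backreference `\1` re-matches whatever the first group consumed, character for character.
The match spans [0:5] → '55555'.

'55555'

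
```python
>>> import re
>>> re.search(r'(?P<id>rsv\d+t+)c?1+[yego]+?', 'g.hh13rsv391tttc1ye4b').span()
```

(6, 18)

The match spans [6:18] → 'rsv391tttc1y'.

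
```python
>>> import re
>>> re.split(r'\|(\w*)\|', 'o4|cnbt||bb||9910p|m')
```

['o4', 'cnbt', '', 'bb', '', '9910p', 'm']

Matches to split on: at [2:8] → '|cnbt|'; at [8:12] → '|bb|'; at [12:19] → '|9910p|'.
With a capturing group present, the delimiter's captured portion is kept in the result list.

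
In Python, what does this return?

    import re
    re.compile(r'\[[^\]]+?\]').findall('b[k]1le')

['[k]']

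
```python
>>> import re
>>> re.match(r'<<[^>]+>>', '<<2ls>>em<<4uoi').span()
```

(0, 7)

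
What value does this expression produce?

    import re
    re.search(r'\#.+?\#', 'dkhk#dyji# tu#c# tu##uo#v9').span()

Lazy quantifiers expand one character at a time until the remainder of the pattern can match.
Unlike `match`, `search` isn't anchored — it looks for the pattern anywhere in the string.
The match spans [4:10] → '#dyji#'.

(4, 10)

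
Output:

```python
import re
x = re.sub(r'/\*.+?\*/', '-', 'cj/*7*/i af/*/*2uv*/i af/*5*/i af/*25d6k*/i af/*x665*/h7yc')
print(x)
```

Each match is replaced by '-'.

cj-i af-i af-i af-i af-h7yc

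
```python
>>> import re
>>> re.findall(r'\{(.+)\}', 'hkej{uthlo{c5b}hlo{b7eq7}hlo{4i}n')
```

['uthlo{c5b}hlo{b7eq7}hlo{4i']

One capturing group, so `findall` returns just the captured substring from the one match — 1 in all.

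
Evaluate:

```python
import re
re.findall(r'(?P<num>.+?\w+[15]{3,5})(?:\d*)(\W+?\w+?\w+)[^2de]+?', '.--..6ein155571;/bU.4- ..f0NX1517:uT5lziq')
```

A `+?`/`*?`/`{m,n}?` starts at its minimum and grows only as far as needed for what follows to match.
With 2 capturing groups, `findall` returns a 2-tuple per match.

[('.--..6ein1555', ';/bU'), ('4- ..f0NX151', ':uT5lzi')]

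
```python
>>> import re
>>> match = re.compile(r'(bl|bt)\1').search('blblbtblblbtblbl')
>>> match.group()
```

`\1` has to match the exact text group 1 already captured.
The match spans [0:4] → 'blbl'.

'blbl'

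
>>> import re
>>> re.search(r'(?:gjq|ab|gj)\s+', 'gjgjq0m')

None

Here the pattern never matches, so the call returns None.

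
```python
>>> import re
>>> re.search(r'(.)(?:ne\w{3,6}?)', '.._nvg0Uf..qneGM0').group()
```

'qneGM0'

This matches any character (captured); then the literal 'ne', then 3 to 6 of a word character (lazy) (non-capturing group).
The match spans [11:17] → 'qneGM0'.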